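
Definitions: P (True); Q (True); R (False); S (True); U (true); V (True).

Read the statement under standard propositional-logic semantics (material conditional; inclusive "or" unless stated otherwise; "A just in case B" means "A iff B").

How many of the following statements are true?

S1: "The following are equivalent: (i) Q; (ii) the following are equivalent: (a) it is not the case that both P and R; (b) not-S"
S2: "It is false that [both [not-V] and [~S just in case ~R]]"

1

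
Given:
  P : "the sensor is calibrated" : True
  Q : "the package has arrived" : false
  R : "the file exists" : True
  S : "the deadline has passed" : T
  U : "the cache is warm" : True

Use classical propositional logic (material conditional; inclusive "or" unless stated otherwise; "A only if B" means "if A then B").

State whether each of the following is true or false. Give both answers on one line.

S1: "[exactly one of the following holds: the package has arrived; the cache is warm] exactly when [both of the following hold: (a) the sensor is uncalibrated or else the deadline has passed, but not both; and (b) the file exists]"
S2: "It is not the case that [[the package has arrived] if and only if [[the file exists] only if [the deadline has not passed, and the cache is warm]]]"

S1 true / S2 false

S1: Formalization: (Q xor U) iff ((not P xor S) and R)

Q xor U = False xor True = True
not P = not True = False
not P xor S = False xor True = True
(not P xor S) and R = True and True = True
(Q xor U) iff ((not P xor S) and R) = True iff True = True
So S1 is true.

S2: In symbols: not (Q iff (R -> (not S and U)))

not S = not True = False
not S and U = False and True = False
R -> (not S and U) = True -> False = False
Q iff (R -> (not S and U)) = False iff False = True
not (Q iff (R -> (not S and U))) = not True = False
Thus S2 is false.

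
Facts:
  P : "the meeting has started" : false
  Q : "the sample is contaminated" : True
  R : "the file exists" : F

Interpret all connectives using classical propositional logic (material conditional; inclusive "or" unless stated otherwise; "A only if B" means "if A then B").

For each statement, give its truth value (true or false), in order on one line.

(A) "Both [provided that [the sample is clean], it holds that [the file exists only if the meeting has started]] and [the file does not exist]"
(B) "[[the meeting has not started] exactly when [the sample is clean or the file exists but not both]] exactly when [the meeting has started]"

(A) T / (B) T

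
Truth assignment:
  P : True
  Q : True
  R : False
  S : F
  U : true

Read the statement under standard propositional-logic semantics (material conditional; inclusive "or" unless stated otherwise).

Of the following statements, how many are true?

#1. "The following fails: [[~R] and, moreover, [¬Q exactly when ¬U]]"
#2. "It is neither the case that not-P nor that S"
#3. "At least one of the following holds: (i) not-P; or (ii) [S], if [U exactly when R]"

#1: This is ¬(¬R ∧ (¬Q ↔ ¬U)).

¬R = ¬F = T
¬Q = ¬T = F
¬U = ¬T = F
¬Q ↔ ¬U = F ↔ F = T
¬R ∧ (¬Q ↔ ¬U) = T ∧ T = T
¬(¬R ∧ (¬Q ↔ ¬U)) = ¬T = F
Hence #1 is false.

#2: In symbols: ¬P ↓ S

¬P = ¬T = F
¬P ↓ S = F ↓ F = T
So #2 is true.

#3: Parsed as ¬P ∨ ((U ↔ R) → S)

¬P = ¬T = F
U ↔ R = T ↔ F = F
(U ↔ R) → S = F → F = T
¬P ∨ ((U ↔ R) → S) = F ∨ T = T
So #3 is true.

True statements: 2 (#2, #3).

2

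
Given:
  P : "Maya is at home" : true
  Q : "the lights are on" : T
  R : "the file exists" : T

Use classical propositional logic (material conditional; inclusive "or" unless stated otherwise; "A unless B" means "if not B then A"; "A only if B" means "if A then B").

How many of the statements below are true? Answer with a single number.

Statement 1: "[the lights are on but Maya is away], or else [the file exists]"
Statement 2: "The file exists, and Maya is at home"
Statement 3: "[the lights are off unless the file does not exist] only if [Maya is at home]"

Statement 1: This is (Q and not P) or R.

not P = not True = False
Q and not P = True and False = False
(Q and not P) or R = False or True = True
Thus Statement 1 is true.

Statement 2: Parsed as R and P

R and P = True and True = True
Thus Statement 2 is true.

Statement 3: In symbols: (not Q or not R) -> P

not Q = not True = False
not R = not True = False
not Q or not R = False or False = False
(not Q or not R) -> P = False -> True = True
Thus Statement 3 is true.

True statements: 3 (Statement 1, Statement 2, Statement 3).

3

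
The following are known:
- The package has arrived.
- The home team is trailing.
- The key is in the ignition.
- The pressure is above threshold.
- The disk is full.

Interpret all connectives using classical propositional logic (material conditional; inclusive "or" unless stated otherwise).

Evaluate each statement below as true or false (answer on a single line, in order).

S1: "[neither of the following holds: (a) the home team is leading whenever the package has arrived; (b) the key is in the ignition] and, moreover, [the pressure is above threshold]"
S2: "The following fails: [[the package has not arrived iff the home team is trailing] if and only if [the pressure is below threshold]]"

S1 False; S2 False

Let P = "the package has arrived" (T), Q = "the home team is leading" (F), R = "the key is in the ignition" (T), S = "the pressure is above threshold" (T).

S1: In symbols: ((P -> Q) nor R) & S

P -> Q = T -> F = F
(P -> Q) nor R = F nor T = F
((P -> Q) nor R) & S = F & T = F
Hence S1 is false.

S2: This is ~((~P <-> ~Q) <-> ~S).

~P = ~T = F
~Q = ~F = T
~P <-> ~Q = F <-> T = F
~S = ~T = F
(~P <-> ~Q) <-> ~S = F <-> F = T
~((~P <-> ~Q) <-> ~S) = ~T = F
Thus S2 is false.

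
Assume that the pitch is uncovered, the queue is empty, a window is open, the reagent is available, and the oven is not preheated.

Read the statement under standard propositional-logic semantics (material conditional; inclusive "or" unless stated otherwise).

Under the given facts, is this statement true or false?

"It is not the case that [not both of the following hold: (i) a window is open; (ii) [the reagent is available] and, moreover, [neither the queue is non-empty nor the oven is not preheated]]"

Let R = "a window is open" (True), S = "the reagent is available" (True), Q = "the queue is empty" (True), U = "the oven is preheated" (False).
This is not (R nand (S and (not Q nor not U))).

not Q = not True = False
not U = not False = True
not Q nor not U = False nor True = False
S and (not Q nor not U) = True and False = False
R nand (S and (not Q nor not U)) = True nand False = True
not (R nand (S and (not Q nor not U))) = not True = False

False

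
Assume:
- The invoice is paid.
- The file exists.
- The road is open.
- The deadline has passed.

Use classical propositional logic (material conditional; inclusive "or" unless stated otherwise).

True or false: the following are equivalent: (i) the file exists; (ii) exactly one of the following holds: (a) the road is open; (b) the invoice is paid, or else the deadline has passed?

False.

Let P = "the file exists" (T), R = "the road is closed" (F), U = "the invoice is paid" (T), H = "the deadline has passed" (T).
In symbols: P <-> (~R xor (U | H))

~R = ~F = T
U | H = T | T = T
~R xor (U | H) = T xor T = F
P <-> (~R xor (U | H)) = T <-> F = F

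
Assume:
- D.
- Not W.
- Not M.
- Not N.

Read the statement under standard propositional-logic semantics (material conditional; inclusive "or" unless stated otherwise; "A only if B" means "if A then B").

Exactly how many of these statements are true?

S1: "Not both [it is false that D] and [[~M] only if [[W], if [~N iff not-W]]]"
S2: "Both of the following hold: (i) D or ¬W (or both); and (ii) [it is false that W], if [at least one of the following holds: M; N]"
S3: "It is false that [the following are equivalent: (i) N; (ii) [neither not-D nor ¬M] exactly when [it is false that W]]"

S1: Formalization: ~D nand (~M -> ((~N <-> ~W) -> W))

~D = ~T = F
~M = ~F = T
~N = ~F = T
~W = ~F = T
~N <-> ~W = T <-> T = T
(~N <-> ~W) -> W = T -> F = F
~M -> ((~N <-> ~W) -> W) = T -> F = F
~D nand (~M -> ((~N <-> ~W) -> W)) = F nand F = T
Hence S1 is true.

S2: In symbols: (D | ~W) & ((M | N) -> ~W)

~W = ~F = T
D | ~W = T | T = T
M | N = F | F = F
~W = ~F = T
(M | N) -> ~W = F -> T = T
(D | ~W) & ((M | N) -> ~W) = T & T = T
Hence S2 is true.

S3: Formalization: ~(N <-> ((~D nor ~M) <-> ~W))

~D = ~T = F
~M = ~F = T
~D nor ~M = F nor T = F
~W = ~F = T
(~D nor ~M) <-> ~W = F <-> T = F
N <-> ((~D nor ~M) <-> ~W) = F <-> F = T
~(N <-> ((~D nor ~M) <-> ~W)) = ~T = F
So S3 is false.

2 of the 3 statements are true (S1, S2).

2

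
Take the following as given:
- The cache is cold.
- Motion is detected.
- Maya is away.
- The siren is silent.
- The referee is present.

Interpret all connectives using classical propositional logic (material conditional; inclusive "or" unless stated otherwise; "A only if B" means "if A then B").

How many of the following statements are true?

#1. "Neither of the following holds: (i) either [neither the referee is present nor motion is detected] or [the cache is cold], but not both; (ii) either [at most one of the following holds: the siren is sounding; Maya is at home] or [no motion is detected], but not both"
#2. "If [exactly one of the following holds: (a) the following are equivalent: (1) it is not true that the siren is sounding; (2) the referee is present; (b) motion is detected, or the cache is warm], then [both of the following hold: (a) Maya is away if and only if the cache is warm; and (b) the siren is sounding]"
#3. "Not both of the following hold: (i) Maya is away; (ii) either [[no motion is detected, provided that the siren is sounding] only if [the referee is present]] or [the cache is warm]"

1

Let U = "the referee is present" (T), Q = "motion is detected" (T), P = "the cache is warm" (F), S = "the siren is sounding" (F), R = "Maya is at home" (F).

#1: In symbols: ((U ↓ Q) ⊕ ¬P) ↓ ((S ↑ R) ⊕ ¬Q)

U ↓ Q = T ↓ T = F
¬P = ¬F = T
(U ↓ Q) ⊕ ¬P = F ⊕ T = T
S ↑ R = F ↑ F = T
¬Q = ¬T = F
(S ↑ R) ⊕ ¬Q = T ⊕ F = T
((U ↓ Q) ⊕ ¬P) ↓ ((S ↑ R) ⊕ ¬Q) = T ↓ T = F
Thus #1 is false.

#2: Formalization: ((¬S ↔ U) ⊕ (Q ∨ P)) → ((¬R ↔ P) ∧ S)

¬S = ¬F = T
¬S ↔ U = T ↔ T = T
Q ∨ P = T ∨ F = T
(¬S ↔ U) ⊕ (Q ∨ P) = T ⊕ T = F
¬R = ¬F = T
¬R ↔ P = T ↔ F = F
(¬R ↔ P) ∧ S = F ∧ F = F
((¬S ↔ U) ⊕ (Q ∨ P)) → ((¬R ↔ P) ∧ S) = F → F = T
So #2 is true.

#3: Formalization: ¬R ↑ (((S → ¬Q) → U) ∨ P)

¬R = ¬F = T
¬Q = ¬T = F
S → ¬Q = F → F = T
(S → ¬Q) → U = T → T = T
((S → ¬Q) → U) ∨ P = T ∨ F = T
¬R ↑ (((S → ¬Q) → U) ∨ P) = T ↑ T = F
Thus #3 is false.

True statements: 1.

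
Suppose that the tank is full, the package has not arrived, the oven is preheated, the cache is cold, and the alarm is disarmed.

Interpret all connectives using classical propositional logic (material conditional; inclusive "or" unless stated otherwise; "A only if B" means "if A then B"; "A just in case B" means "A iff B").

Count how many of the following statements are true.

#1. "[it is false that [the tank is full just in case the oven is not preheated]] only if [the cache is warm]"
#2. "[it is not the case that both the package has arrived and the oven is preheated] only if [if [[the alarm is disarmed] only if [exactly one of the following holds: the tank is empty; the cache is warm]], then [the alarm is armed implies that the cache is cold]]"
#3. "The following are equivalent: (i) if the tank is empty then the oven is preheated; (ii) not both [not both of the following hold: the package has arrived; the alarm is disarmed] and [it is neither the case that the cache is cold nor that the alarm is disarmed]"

Let G = "the tank is full" (T), M = "the oven is preheated" (T), W = "the cache is warm" (F), R = "the package has arrived" (F), L = "the alarm is armed" (F).

#1: In symbols: ~(G <-> ~M) -> W

~M = ~T = F
G <-> ~M = T <-> F = F
~(G <-> ~M) = ~F = T
~(G <-> ~M) -> W = T -> F = F
Thus #1 is false.

#2: Formalization: (R nand M) -> ((~L -> (~G xor W)) -> (L -> ~W))

R nand M = F nand T = T
~L = ~F = T
~G = ~T = F
~G xor W = F xor F = F
~L -> (~G xor W) = T -> F = F
~W = ~F = T
L -> ~W = F -> T = T
(~L -> (~G xor W)) -> (L -> ~W) = F -> T = T
(R nand M) -> ((~L -> (~G xor W)) -> (L -> ~W)) = T -> T = T
So #2 is true.

#3: This is (~G -> M) <-> ((R nand ~L) nand (~W nor ~L)).

~G = ~T = F
~G -> M = F -> T = T
~L = ~F = T
R nand ~L = F nand T = T
~W = ~F = T
~L = ~F = T
~W nor ~L = T nor T = F
(R nand ~L) nand (~W nor ~L) = T nand F = T
(~G -> M) <-> ((R nand ~L) nand (~W nor ~L)) = T <-> T = T
Thus #3 is true.

Count: 2.

2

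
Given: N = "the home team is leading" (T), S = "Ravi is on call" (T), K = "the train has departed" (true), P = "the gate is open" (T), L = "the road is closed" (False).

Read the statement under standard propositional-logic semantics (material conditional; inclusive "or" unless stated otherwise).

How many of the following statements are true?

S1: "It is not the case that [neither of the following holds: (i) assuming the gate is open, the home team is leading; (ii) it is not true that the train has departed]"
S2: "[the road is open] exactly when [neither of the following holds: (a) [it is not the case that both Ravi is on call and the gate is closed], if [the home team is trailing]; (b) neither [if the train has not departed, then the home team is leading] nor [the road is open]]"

S1: Formalization: not ((P -> N) nor not K)

P -> N = True -> True = True
not K = not True = False
(P -> N) nor not K = True nor False = False
not ((P -> N) nor not K) = not False = True
So S1 is true.

S2: This is not L iff ((not N -> (S nand not P)) nor ((not K -> N) nor not L)).

not L = not False = True
not N = not True = False
not P = not True = False
S nand not P = True nand False = True
not N -> (S nand not P) = False -> True = True
not K = not True = False
not K -> N = False -> True = True
not L = not False = True
(not K -> N) nor not L = True nor True = False
(not N -> (S nand not P)) nor ((not K -> N) nor not L) = True nor False = False
not L iff ((not N -> (S nand not P)) nor ((not K -> N) nor not L)) = True iff False = False
Thus S2 is false.

True statements: 1 (S1).

1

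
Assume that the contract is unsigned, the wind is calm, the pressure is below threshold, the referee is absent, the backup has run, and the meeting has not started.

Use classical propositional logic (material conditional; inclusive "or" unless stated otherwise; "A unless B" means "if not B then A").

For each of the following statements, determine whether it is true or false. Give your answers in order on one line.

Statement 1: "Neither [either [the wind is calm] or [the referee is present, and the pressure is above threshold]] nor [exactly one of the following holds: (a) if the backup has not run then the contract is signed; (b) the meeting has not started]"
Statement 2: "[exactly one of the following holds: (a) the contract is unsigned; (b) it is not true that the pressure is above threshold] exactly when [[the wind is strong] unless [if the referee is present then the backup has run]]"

Let M = "the wind is strong" (False), H = "the referee is present" (False), W = "the pressure is above threshold" (False), V = "the backup has run" (True), Q = "the contract is signed" (False), S = "the meeting has started" (False).

Statement 1: Parsed as (not M or (H and W)) nor ((not V -> Q) xor not S)

not M = not False = True
H and W = False and False = False
not M or (H and W) = True or False = True
not V = not True = False
not V -> Q = False -> False = True
not S = not False = True
(not V -> Q) xor not S = True xor True = False
(not M or (H and W)) nor ((not V -> Q) xor not S) = True nor False = False
Hence Statement 1 is false.

Statement 2: Parsed as (not Q xor not W) iff (M or (H -> V))

not Q = not False = True
not W = not False = True
not Q xor not W = True xor True = False
H -> V = False -> True = True
M or (H -> V) = False or True = True
(not Q xor not W) iff (M or (H -> V)) = False iff True = False
So Statement 2 is false.

Statement 1 false; Statement 2 false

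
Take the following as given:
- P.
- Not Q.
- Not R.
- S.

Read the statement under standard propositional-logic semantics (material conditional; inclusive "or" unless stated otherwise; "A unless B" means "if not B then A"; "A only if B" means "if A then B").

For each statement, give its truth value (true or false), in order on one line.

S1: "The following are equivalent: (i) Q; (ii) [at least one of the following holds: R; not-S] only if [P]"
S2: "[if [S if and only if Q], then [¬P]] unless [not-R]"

S1: Formalization: Q ↔ ((R ∨ ¬S) → P)

¬S = ¬T = F
R ∨ ¬S = F ∨ F = F
(R ∨ ¬S) → P = F → T = T
Q ↔ ((R ∨ ¬S) → P) = F ↔ T = F
So S1 is false.

S2: Parsed as ((S ↔ Q) → ¬P) ∨ ¬R

S ↔ Q = T ↔ F = F
¬P = ¬T = F
(S ↔ Q) → ¬P = F → F = T
¬R = ¬F = T
((S ↔ Q) → ¬P) ∨ ¬R = T ∨ T = T
Hence S2 is true.

S1 F / S2 T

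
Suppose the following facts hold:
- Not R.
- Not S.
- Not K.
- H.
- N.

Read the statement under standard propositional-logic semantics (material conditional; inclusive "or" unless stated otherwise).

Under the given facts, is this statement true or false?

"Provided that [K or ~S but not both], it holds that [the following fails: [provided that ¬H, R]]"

False.

Parsed as (K xor ~S) -> ~(~H -> R)

~S = ~F = T
K xor ~S = F xor T = T
~H = ~T = F
~H -> R = F -> F = T
~(~H -> R) = ~T = F
(K xor ~S) -> ~(~H -> R) = T -> F = F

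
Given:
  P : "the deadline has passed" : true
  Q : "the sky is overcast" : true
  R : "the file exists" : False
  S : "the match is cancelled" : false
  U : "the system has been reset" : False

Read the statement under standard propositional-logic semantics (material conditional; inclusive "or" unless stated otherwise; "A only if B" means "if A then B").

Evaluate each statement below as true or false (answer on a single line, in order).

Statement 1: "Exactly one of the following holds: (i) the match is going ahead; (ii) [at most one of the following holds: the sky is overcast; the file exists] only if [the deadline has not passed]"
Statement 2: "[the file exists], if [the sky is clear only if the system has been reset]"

Statement 1: Parsed as not S xor ((Q nand R) -> not P)

not S = not False = True
Q nand R = True nand False = True
not P = not True = False
(Q nand R) -> not P = True -> False = False
not S xor ((Q nand R) -> not P) = True xor False = True
Hence Statement 1 is true.

Statement 2: This is (not Q -> U) -> R.

not Q = not True = False
not Q -> U = False -> False = True
(not Q -> U) -> R = True -> False = False
Thus Statement 2 is false.

Statement 1 true, Statement 2 false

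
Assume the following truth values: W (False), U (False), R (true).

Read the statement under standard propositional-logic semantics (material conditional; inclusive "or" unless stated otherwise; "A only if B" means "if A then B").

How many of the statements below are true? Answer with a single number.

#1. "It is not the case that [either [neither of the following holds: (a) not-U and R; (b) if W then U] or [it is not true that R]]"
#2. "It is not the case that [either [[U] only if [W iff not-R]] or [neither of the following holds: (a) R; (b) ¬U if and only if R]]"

1

#1: In symbols: ¬(((¬U ∧ R) ↓ (W → U)) ∨ ¬R)

¬U = ¬F = T
¬U ∧ R = T ∧ T = T
W → U = F → F = T
(¬U ∧ R) ↓ (W → U) = T ↓ T = F
¬R = ¬T = F
((¬U ∧ R) ↓ (W → U)) ∨ ¬R = F ∨ F = F
¬(((¬U ∧ R) ↓ (W → U)) ∨ ¬R) = ¬F = T
Hence #1 is true.

#2: In symbols: ¬((U → (W ↔ ¬R)) ∨ (R ↓ (¬U ↔ R)))

¬R = ¬T = F
W ↔ ¬R = F ↔ F = T
U → (W ↔ ¬R) = F → T = T
¬U = ¬F = T
¬U ↔ R = T ↔ T = T
R ↓ (¬U ↔ R) = T ↓ T = F
(U → (W ↔ ¬R)) ∨ (R ↓ (¬U ↔ R)) = T ∨ F = T
¬((U → (W ↔ ¬R)) ∨ (R ↓ (¬U ↔ R))) = ¬T = F
Hence #2 is false.

Count: 1.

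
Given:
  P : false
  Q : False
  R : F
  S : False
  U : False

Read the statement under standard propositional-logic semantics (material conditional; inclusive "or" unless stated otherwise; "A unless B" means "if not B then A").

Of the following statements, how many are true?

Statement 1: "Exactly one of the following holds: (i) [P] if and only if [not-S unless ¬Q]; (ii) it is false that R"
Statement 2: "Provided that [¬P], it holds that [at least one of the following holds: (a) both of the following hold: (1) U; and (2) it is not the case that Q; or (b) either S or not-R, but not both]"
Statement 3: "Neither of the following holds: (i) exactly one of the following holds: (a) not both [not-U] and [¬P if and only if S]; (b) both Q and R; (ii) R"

Statement 1: Parsed as (P <-> (~S | ~Q)) xor ~R

~S = ~F = T
~Q = ~F = T
~S | ~Q = T | T = T
P <-> (~S | ~Q) = F <-> T = F
~R = ~F = T
(P <-> (~S | ~Q)) xor ~R = F xor T = T
Thus Statement 1 is true.

Statement 2: Formalization: ~P -> ((U & ~Q) | (S xor ~R))

~P = ~F = T
~Q = ~F = T
U & ~Q = F & T = F
~R = ~F = T
S xor ~R = F xor T = T
(U & ~Q) | (S xor ~R) = F | T = T
~P -> ((U & ~Q) | (S xor ~R)) = T -> T = T
Thus Statement 2 is true.

Statement 3: Formalization: ((~U nand (~P <-> S)) xor (Q & R)) nor R

~U = ~F = T
~P = ~F = T
~P <-> S = T <-> F = F
~U nand (~P <-> S) = T nand F = T
Q & R = F & F = F
(~U nand (~P <-> S)) xor (Q & R) = T xor F = T
((~U nand (~P <-> S)) xor (Q & R)) nor R = T nor F = F
So Statement 3 is false.

2 of the 3 statements are true.

2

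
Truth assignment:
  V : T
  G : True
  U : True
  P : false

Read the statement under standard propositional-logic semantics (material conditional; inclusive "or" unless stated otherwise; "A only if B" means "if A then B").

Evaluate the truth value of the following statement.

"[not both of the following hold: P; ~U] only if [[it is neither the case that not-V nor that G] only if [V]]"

true

In symbols: (P ↑ ¬U) → ((¬V ↓ G) → V)

¬U = ¬T = F
P ↑ ¬U = F ↑ F = T
¬V = ¬T = F
¬V ↓ G = F ↓ T = F
(¬V ↓ G) → V = F → T = T
(P ↑ ¬U) → ((¬V ↓ G) → V) = T → T = T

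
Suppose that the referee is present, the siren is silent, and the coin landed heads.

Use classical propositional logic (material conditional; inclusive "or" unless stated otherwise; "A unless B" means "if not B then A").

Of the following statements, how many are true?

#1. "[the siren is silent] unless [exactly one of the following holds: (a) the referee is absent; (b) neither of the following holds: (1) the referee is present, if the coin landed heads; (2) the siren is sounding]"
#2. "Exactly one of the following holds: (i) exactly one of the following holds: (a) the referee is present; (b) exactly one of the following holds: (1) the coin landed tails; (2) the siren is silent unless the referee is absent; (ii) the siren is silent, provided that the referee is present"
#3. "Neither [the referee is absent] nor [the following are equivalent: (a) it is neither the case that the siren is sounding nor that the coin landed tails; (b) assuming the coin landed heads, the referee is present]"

2

Let Q = "the siren is sounding" (F), P = "the referee is present" (T), R = "the coin landed heads" (T).

#1: Parsed as ~Q | (~P xor ((R -> P) nor Q))

~Q = ~F = T
~P = ~T = F
R -> P = T -> T = T
(R -> P) nor Q = T nor F = F
~P xor ((R -> P) nor Q) = F xor F = F
~Q | (~P xor ((R -> P) nor Q)) = T | F = T
Thus #1 is true.

#2: Formalization: (P xor (~R xor (~Q | ~P))) xor (P -> ~Q)

~R = ~T = F
~Q = ~F = T
~P = ~T = F
~Q | ~P = T | F = T
~R xor (~Q | ~P) = F xor T = T
P xor (~R xor (~Q | ~P)) = T xor T = F
~Q = ~F = T
P -> ~Q = T -> T = T
(P xor (~R xor (~Q | ~P))) xor (P -> ~Q) = F xor T = T
So #2 is true.

#3: Parsed as ~P nor ((Q nor ~R) <-> (R -> P))

~P = ~T = F
~R = ~T = F
Q nor ~R = F nor F = T
R -> P = T -> T = T
(Q nor ~R) <-> (R -> P) = T <-> T = T
~P nor ((Q nor ~R) <-> (R -> P)) = F nor T = F
So #3 is false.

2 of the 3 statements are true (#1, #2).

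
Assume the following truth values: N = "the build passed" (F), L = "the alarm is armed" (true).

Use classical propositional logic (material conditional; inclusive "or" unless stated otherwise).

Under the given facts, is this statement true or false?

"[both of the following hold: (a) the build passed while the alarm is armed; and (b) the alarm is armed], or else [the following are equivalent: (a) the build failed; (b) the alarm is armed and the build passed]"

Parsed as ((N & L) & L) | (~N <-> (L & N))

N & L = F & T = F
(N & L) & L = F & T = F
~N = ~F = T
L & N = T & F = F
~N <-> (L & N) = T <-> F = F
((N & L) & L) | (~N <-> (L & N)) = F | F = F

False.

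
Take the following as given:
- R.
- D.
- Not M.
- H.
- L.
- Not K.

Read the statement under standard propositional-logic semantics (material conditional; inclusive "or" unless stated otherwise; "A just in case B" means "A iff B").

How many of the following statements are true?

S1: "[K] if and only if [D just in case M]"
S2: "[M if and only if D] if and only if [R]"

S1: This is K ↔ (D ↔ M).

D ↔ M = T ↔ F = F
K ↔ (D ↔ M) = F ↔ F = T
Hence S1 is true.

S2: In symbols: (M ↔ D) ↔ R

M ↔ D = F ↔ T = F
(M ↔ D) ↔ R = F ↔ T = F
Hence S2 is false.

True statements: 1.

1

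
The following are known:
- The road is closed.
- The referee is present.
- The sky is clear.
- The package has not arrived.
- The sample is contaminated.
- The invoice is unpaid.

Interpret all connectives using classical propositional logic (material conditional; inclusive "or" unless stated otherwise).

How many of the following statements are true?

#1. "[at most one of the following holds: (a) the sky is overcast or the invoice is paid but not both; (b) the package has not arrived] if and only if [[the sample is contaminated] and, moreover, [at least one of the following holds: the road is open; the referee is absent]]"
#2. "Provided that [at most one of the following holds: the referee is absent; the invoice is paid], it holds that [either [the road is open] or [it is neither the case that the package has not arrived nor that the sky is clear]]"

Let R = "the sky is overcast" (F), V = "the invoice is paid" (F), S = "the package has arrived" (F), U = "the sample is contaminated" (T), P = "the road is closed" (T), Q = "the referee is present" (T).

#1: In symbols: ((R ⊕ V) ↑ ¬S) ↔ (U ∧ (¬P ∨ ¬Q))

R ⊕ V = F ⊕ F = F
¬S = ¬F = T
(R ⊕ V) ↑ ¬S = F ↑ T = T
¬P = ¬T = F
¬Q = ¬T = F
¬P ∨ ¬Q = F ∨ F = F
U ∧ (¬P ∨ ¬Q) = T ∧ F = F
((R ⊕ V) ↑ ¬S) ↔ (U ∧ (¬P ∨ ¬Q)) = T ↔ F = F
Hence #1 is false.

#2: This is (¬Q ↑ V) → (¬P ∨ (¬S ↓ ¬R)).

¬Q = ¬T = F
¬Q ↑ V = F ↑ F = T
¬P = ¬T = F
¬S = ¬F = T
¬R = ¬F = T
¬S ↓ ¬R = T ↓ T = F
¬P ∨ (¬S ↓ ¬R) = F ∨ F = F
(¬Q ↑ V) → (¬P ∨ (¬S ↓ ¬R)) = T → F = F
So #2 is false.

True statements: 0 (none).

0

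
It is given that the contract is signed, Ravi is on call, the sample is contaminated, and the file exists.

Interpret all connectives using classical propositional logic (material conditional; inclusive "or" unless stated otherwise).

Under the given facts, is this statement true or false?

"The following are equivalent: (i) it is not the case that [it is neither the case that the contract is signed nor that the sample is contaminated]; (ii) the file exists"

Let G = "the contract is signed" (T), K = "the sample is contaminated" (T), N = "the file exists" (T).
Formalization: ~(G nor K) <-> N

G nor K = T nor T = F
~(G nor K) = ~F = T
~(G nor K) <-> N = T <-> T = T

True.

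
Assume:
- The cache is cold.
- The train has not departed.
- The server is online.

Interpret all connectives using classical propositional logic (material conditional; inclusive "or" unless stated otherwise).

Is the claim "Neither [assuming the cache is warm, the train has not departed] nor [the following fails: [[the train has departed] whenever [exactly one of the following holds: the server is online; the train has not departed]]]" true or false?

Let P = "the cache is warm" (F), Q = "the train has departed" (F), R = "the server is online" (T).
In symbols: (P -> ~Q) nor ~((R xor ~Q) -> Q)

~Q = ~F = T
P -> ~Q = F -> T = T
~Q = ~F = T
R xor ~Q = T xor T = F
(R xor ~Q) -> Q = F -> F = T
~((R xor ~Q) -> Q) = ~T = F
(P -> ~Q) nor ~((R xor ~Q) -> Q) = T nor F = F

The statement is false.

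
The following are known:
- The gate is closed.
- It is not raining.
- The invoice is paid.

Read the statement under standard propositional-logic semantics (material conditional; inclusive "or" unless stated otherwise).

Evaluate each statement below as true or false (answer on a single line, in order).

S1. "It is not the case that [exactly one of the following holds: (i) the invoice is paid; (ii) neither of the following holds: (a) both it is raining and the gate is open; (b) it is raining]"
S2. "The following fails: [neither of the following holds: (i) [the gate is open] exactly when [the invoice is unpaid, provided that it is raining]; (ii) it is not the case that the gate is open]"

Let R = "the invoice is paid" (True), N = "it is raining" (False), K = "the gate is open" (False).

S1: Parsed as not (R xor ((N and K) nor N))

N and K = False and False = False
(N and K) nor N = False nor False = True
R xor ((N and K) nor N) = True xor True = False
not (R xor ((N and K) nor N)) = not False = True
So S1 is true.

S2: Parsed as not ((K iff (N -> not R)) nor not K)

not R = not True = False
N -> not R = False -> False = True
K iff (N -> not R) = False iff True = False
not K = not False = True
(K iff (N -> not R)) nor not K = False nor True = False
not ((K iff (N -> not R)) nor not K) = not False = True
Thus S2 is true.

S1 true / S2 true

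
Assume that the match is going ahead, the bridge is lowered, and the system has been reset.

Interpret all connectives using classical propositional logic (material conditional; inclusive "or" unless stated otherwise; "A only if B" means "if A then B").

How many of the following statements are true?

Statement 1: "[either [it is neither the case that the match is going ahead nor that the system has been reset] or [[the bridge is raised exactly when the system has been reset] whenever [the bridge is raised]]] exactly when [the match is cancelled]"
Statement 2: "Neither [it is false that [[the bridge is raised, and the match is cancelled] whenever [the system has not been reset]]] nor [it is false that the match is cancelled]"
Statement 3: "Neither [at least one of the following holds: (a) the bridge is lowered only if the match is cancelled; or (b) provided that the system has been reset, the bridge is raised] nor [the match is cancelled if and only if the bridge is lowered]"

Let D = "the match is cancelled" (False), L = "the system has been reset" (True), P = "the bridge is raised" (False).

Statement 1: This is ((not D nor L) or (P -> (P iff L))) iff D.

not D = not False = True
not D nor L = True nor True = False
P iff L = False iff True = False
P -> (P iff L) = False -> False = True
(not D nor L) or (P -> (P iff L)) = False or True = True
((not D nor L) or (P -> (P iff L))) iff D = True iff False = False
Thus Statement 1 is false.

Statement 2: Formalization: not (not L -> (P and D)) nor not D

not L = not True = False
P and D = False and False = False
not L -> (P and D) = False -> False = True
not (not L -> (P and D)) = not True = False
not D = not False = True
not (not L -> (P and D)) nor not D = False nor True = False
Thus Statement 2 is false.

Statement 3: Parsed as ((not P -> D) or (L -> P)) nor (D iff not P)

not P = not False = True
not P -> D = True -> False = False
L -> P = True -> False = False
(not P -> D) or (L -> P) = False or False = False
not P = not False = True
D iff not P = False iff True = False
((not P -> D) or (L -> P)) nor (D iff not P) = False nor False = True
Thus Statement 3 is true.

Count: 1.

1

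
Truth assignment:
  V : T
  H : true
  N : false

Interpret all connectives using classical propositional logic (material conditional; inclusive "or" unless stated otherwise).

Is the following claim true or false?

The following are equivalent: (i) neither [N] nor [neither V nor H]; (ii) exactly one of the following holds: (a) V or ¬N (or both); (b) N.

Values: N=False, V=True, H=True.
Formalization: (N nor (V nor H)) iff ((V or not N) xor N)

V nor H = True nor True = False
N nor (V nor H) = False nor False = True
not N = not False = True
V or not N = True or True = True
(V or not N) xor N = True xor False = True
(N nor (V nor H)) iff ((V or not N) xor N) = True iff True = True

True.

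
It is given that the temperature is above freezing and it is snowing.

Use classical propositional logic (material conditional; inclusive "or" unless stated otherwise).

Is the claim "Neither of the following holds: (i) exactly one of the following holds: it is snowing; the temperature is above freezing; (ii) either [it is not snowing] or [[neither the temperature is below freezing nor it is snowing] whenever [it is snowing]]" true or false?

Let L = "it is snowing" (T), P = "the temperature is below freezing" (F).
In symbols: (L xor ~P) nor (~L | (L -> (P nor L)))

~P = ~F = T
L xor ~P = T xor T = F
~L = ~T = F
P nor L = F nor T = F
L -> (P nor L) = T -> F = F
~L | (L -> (P nor L)) = F | F = F
(L xor ~P) nor (~L | (L -> (P nor L))) = F nor F = T

true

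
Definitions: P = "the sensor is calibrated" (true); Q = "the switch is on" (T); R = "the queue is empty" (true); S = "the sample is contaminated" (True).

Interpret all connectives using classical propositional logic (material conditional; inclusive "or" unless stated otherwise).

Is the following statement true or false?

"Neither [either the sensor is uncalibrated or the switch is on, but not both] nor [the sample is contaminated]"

Formalization: (not P xor Q) nor S

not P = not True = False
not P xor Q = False xor True = True
(not P xor Q) nor S = True nor True = False

false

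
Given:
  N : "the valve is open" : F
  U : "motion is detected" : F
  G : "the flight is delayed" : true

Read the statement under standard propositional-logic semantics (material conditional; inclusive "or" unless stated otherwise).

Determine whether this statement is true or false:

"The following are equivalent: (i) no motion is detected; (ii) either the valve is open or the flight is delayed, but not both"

Formalization: not U iff (N xor G)

not U = not False = True
N xor G = False xor True = True
not U iff (N xor G) = True iff True = True

true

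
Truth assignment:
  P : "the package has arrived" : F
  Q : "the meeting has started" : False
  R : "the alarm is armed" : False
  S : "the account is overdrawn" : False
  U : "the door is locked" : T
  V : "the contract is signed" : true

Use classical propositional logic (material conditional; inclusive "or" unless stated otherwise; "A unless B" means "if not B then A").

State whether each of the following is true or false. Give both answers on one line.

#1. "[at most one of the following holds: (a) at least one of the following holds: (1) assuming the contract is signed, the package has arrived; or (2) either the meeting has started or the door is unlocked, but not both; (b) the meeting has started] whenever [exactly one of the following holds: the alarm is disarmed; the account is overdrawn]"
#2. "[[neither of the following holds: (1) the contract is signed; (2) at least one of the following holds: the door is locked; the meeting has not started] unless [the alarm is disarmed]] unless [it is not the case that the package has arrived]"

#1: Parsed as (~R xor S) -> (((V -> P) | (Q xor ~U)) nand Q)

~R = ~F = T
~R xor S = T xor F = T
V -> P = T -> F = F
~U = ~T = F
Q xor ~U = F xor F = F
(V -> P) | (Q xor ~U) = F | F = F
((V -> P) | (Q xor ~U)) nand Q = F nand F = T
(~R xor S) -> (((V -> P) | (Q xor ~U)) nand Q) = T -> T = T
Thus #1 is true.

#2: This is ((V nor (U | ~Q)) | ~R) | ~P.

~Q = ~F = T
U | ~Q = T | T = T
V nor (U | ~Q) = T nor T = F
~R = ~F = T
(V nor (U | ~Q)) | ~R = F | T = T
~P = ~F = T
((V nor (U | ~Q)) | ~R) | ~P = T | T = T
Hence #2 is true.

#1 True, #2 True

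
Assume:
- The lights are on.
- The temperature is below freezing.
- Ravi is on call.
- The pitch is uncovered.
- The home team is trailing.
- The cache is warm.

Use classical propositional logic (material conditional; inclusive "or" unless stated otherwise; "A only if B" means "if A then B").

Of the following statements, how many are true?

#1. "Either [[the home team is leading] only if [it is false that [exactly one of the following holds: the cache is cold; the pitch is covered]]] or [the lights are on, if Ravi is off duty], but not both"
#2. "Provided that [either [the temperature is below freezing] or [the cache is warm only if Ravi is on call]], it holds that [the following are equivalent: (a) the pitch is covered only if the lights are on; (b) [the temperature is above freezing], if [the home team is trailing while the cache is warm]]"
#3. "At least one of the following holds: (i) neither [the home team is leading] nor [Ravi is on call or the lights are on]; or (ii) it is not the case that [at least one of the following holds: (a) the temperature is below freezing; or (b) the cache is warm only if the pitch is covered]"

0

Let U = "the home team is leading" (False), V = "the cache is warm" (True), S = "the pitch is covered" (False), R = "Ravi is on call" (True), P = "the lights are on" (True), Q = "the temperature is below freezing" (True).

#1: This is (U -> not (not V xor S)) xor (not R -> P).

not V = not True = False
not V xor S = False xor False = False
not (not V xor S) = not False = True
U -> not (not V xor S) = False -> True = True
not R = not True = False
not R -> P = False -> True = True
(U -> not (not V xor S)) xor (not R -> P) = True xor True = False
Thus #1 is false.

#2: In symbols: (Q or (V -> R)) -> ((S -> P) iff ((not U and V) -> not Q))

V -> R = True -> True = True
Q or (V -> R) = True or True = True
S -> P = False -> True = True
not U = not False = True
not U and V = True and True = True
not Q = not True = False
(not U and V) -> not Q = True -> False = False
(S -> P) iff ((not U and V) -> not Q) = True iff False = False
(Q or (V -> R)) -> ((S -> P) iff ((not U and V) -> not Q)) = True -> False = False
Hence #2 is false.

#3: In symbols: (U nor (R or P)) or not (Q or (V -> S))

R or P = True or True = True
U nor (R or P) = False nor True = False
V -> S = True -> False = False
Q or (V -> S) = True or False = True
not (Q or (V -> S)) = not True = False
(U nor (R or P)) or not (Q or (V -> S)) = False or False = False
So #3 is false.

0 of the 3 statements are true (none).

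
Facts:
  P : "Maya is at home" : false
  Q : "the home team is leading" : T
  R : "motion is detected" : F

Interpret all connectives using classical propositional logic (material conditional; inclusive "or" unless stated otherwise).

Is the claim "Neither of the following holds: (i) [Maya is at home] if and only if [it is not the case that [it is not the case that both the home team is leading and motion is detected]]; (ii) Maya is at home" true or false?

False.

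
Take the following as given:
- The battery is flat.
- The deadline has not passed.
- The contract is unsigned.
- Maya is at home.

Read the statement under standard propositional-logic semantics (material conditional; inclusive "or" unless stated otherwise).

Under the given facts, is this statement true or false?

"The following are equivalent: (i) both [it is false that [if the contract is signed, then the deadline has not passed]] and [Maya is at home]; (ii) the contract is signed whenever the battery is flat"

Let S = "the contract is signed" (F), V = "the deadline has passed" (F), G = "Maya is at home" (T), H = "the battery is charged" (F).
Parsed as (¬(S → ¬V) ∧ G) ↔ (¬H → S)

¬V = ¬F = T
S → ¬V = F → T = T
¬(S → ¬V) = ¬T = F
¬(S → ¬V) ∧ G = F ∧ T = F
¬H = ¬F = T
¬H → S = T → F = F
(¬(S → ¬V) ∧ G) ↔ (¬H → S) = F ↔ F = T

The statement is true.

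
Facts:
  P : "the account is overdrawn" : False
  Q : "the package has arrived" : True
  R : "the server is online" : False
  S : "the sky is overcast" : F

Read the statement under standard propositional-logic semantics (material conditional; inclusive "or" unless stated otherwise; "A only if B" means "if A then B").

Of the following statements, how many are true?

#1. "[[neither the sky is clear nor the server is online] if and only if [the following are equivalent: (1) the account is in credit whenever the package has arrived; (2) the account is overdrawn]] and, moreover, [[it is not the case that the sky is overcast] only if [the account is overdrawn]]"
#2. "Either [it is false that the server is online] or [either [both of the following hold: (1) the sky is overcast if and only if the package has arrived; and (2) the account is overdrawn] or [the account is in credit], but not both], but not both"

#1: In symbols: ((¬S ↓ R) ↔ ((Q → ¬P) ↔ P)) ∧ (¬S → P)

¬S = ¬F = T
¬S ↓ R = T ↓ F = F
¬P = ¬F = T
Q → ¬P = T → T = T
(Q → ¬P) ↔ P = T ↔ F = F
(¬S ↓ R) ↔ ((Q → ¬P) ↔ P) = F ↔ F = T
¬S = ¬F = T
¬S → P = T → F = F
((¬S ↓ R) ↔ ((Q → ¬P) ↔ P)) ∧ (¬S → P) = T ∧ F = F
Hence #1 is false.

#2: Parsed as ¬R ⊕ (((S ↔ Q) ∧ P) ⊕ ¬P)

¬R = ¬F = T
S ↔ Q = F ↔ T = F
(S ↔ Q) ∧ P = F ∧ F = F
¬P = ¬F = T
((S ↔ Q) ∧ P) ⊕ ¬P = F ⊕ T = T
¬R ⊕ (((S ↔ Q) ∧ P) ⊕ ¬P) = T ⊕ T = F
So #2 is false.

Count: 0.

0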